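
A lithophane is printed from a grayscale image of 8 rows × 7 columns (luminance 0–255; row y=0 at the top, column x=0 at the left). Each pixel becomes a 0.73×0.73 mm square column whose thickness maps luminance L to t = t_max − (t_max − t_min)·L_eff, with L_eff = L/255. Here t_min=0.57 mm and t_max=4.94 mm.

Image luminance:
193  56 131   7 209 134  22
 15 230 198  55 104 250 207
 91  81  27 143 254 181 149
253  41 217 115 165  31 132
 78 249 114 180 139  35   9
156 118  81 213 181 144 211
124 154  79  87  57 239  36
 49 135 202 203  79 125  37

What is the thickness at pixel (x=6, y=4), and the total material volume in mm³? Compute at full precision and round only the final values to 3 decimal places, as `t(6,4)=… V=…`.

t(6,4)=4.786 V=81.622

span = t_max - t_min = 4.94 - 0.57 = 4.370
L(6,4) = 9, L_eff = 9/255 = 0.035294
t(6,4) = 4.94 - 4.370·0.035294 = 4.786
Σt over all 8·7 pixels = 781147/5100 ≈ 153.1660784
V = pitch²·Σt = 0.73²·781147/5100 = 81.622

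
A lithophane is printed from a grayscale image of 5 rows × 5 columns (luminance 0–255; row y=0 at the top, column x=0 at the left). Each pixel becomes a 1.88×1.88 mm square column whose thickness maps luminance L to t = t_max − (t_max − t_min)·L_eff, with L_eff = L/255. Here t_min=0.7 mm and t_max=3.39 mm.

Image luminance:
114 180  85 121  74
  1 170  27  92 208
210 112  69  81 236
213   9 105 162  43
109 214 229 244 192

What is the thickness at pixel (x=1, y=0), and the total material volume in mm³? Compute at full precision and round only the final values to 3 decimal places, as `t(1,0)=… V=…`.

span = t_max - t_min = 3.39 - 0.7 = 2.690
L(1,0) = 180, L_eff = 180/255 = 0.705882
t(1,0) = 3.39 - 2.690·0.705882 = 1.491
Σt over all 5·5 pixels = 16979/340 ≈ 49.9382353
V = pitch²·Σt = 1.88²·16979/340 = 176.502

t(1,0)=1.491 V=176.502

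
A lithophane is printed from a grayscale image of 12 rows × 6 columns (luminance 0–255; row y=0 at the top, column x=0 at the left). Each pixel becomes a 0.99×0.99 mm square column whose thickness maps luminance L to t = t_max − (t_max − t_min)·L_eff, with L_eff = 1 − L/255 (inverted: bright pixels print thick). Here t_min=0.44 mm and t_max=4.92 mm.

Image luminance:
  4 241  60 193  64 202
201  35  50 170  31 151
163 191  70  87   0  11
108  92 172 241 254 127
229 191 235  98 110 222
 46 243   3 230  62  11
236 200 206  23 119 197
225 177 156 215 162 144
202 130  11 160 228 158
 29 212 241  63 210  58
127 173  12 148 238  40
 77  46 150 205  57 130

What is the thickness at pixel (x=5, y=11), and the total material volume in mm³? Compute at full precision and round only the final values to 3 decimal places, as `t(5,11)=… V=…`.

t(5,11)=2.724 V=199.159

span = t_max - t_min = 4.92 - 0.44 = 4.480
L(5,11) = 130, L_eff = 1 - 130/255 = 0.490196 (inverted)
t(5,11) = 4.92 - 4.480·0.490196 = 2.724
Σt over all 12·6 pixels = 1295416/6375 ≈ 203.2025098
V = pitch²·Σt = 0.99²·1295416/6375 = 199.159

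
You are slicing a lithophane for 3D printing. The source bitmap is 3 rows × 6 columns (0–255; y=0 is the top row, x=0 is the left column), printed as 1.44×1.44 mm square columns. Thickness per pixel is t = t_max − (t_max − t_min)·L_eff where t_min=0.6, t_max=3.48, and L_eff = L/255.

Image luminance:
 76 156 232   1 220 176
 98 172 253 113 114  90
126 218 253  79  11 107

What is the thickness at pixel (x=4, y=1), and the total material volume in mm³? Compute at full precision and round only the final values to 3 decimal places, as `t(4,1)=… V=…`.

t(4,1)=2.192 V=71.459

span = t_max - t_min = 3.48 - 0.6 = 2.880
L(4,1) = 114, L_eff = 114/255 = 0.447059
t(4,1) = 3.48 - 2.880·0.447059 = 2.192
Σt over all 3·6 pixels = 14646/425 ≈ 34.4611765
V = pitch²·Σt = 1.44²·14646/425 = 71.459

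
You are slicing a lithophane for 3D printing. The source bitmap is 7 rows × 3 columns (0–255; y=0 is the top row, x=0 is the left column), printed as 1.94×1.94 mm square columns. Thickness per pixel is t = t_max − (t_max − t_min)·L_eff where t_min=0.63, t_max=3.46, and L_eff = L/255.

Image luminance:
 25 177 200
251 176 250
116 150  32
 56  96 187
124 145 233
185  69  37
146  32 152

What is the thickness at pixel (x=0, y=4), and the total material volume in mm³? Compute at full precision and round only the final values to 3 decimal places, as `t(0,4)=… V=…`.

span = t_max - t_min = 3.46 - 0.63 = 2.830
L(0,4) = 124, L_eff = 124/255 = 0.486275
t(0,4) = 3.46 - 2.830·0.486275 = 2.084
Σt over all 7·3 pixels = 61729/1500 ≈ 41.1526667
V = pitch²·Σt = 1.94²·61729/1500 = 154.882

t(0,4)=2.084 V=154.882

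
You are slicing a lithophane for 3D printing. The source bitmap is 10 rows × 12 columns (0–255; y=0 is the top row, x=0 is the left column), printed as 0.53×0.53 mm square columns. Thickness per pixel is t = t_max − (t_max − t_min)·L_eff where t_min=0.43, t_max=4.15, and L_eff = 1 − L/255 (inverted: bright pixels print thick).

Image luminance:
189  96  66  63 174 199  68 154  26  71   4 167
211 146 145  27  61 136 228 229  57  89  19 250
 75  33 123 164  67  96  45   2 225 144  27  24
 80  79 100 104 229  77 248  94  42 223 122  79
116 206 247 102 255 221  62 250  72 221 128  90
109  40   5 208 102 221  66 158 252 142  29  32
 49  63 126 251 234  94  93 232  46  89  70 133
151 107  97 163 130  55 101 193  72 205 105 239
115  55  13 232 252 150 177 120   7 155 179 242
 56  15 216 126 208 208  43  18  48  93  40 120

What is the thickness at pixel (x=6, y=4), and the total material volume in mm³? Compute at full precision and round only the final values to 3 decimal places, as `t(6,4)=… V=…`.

span = t_max - t_min = 4.15 - 0.43 = 3.720
L(6,4) = 62, L_eff = 1 - 62/255 = 0.756863 (inverted)
t(6,4) = 4.15 - 3.720·0.756863 = 1.334
Σt over all 10·12 pixels = 565257/2125 ≈ 266.0032941
V = pitch²·Σt = 0.53²·565257/2125 = 74.720

t(6,4)=1.334 V=74.720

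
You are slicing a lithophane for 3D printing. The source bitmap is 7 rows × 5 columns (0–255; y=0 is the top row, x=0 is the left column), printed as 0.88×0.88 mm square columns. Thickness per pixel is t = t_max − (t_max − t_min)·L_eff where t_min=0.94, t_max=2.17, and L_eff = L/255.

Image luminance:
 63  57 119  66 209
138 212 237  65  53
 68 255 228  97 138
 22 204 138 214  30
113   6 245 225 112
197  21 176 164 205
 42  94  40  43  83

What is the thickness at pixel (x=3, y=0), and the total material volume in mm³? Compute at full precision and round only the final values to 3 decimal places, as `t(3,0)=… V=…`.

span = t_max - t_min = 2.17 - 0.94 = 1.230
L(3,0) = 66, L_eff = 66/255 = 0.258824
t(3,0) = 2.17 - 1.230·0.258824 = 1.852
Σt over all 7·5 pixels = 116509/2125 ≈ 54.8277647
V = pitch²·Σt = 0.88²·116509/2125 = 42.459

t(3,0)=1.852 V=42.459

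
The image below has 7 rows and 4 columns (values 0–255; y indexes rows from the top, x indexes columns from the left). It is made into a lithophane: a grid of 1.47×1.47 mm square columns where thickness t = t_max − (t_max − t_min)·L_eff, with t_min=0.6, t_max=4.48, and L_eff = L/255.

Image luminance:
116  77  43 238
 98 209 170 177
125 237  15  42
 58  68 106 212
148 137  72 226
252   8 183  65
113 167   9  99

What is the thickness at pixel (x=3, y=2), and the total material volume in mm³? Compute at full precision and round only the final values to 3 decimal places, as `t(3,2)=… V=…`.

t(3,2)=3.841 V=156.971

span = t_max - t_min = 4.48 - 0.6 = 3.880
L(3,2) = 42, L_eff = 42/255 = 0.164706
t(3,2) = 4.48 - 3.880·0.164706 = 3.841
Σt over all 7·4 pixels = 92618/1275 ≈ 72.6415686
V = pitch²·Σt = 1.47²·92618/1275 = 156.971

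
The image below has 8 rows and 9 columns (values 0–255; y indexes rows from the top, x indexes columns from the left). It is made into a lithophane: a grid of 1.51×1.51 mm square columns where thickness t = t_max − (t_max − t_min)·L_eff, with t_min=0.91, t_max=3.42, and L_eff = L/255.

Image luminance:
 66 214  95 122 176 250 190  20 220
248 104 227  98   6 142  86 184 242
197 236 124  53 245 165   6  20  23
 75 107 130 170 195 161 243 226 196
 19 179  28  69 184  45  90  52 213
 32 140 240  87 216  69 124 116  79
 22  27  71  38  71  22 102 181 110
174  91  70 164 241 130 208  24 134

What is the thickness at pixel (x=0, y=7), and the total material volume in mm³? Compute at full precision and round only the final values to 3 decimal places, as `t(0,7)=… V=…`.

span = t_max - t_min = 3.42 - 0.91 = 2.510
L(0,7) = 174, L_eff = 174/255 = 0.682353
t(0,7) = 3.42 - 2.510·0.682353 = 1.707
Σt over all 8·9 pixels = 997249/6375 ≈ 156.4312157
V = pitch²·Σt = 1.51²·997249/6375 = 356.679

t(0,7)=1.707 V=356.679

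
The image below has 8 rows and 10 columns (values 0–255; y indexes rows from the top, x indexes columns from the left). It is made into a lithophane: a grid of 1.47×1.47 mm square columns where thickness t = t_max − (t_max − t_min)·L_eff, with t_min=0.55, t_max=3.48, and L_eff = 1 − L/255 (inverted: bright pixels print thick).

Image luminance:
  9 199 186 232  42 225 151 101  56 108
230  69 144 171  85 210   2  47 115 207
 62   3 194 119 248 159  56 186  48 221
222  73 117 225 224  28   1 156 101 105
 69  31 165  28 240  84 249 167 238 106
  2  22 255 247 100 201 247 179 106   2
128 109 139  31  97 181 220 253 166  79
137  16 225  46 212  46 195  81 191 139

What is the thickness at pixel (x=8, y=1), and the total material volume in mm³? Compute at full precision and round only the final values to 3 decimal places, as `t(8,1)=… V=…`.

span = t_max - t_min = 3.48 - 0.55 = 2.930
L(8,1) = 115, L_eff = 1 - 115/255 = 0.549020 (inverted)
t(8,1) = 3.48 - 2.930·0.549020 = 1.871
Σt over all 8·10 pixels = 702973/4250 ≈ 165.4054118
V = pitch²·Σt = 1.47²·702973/4250 = 357.425

t(8,1)=1.871 V=357.425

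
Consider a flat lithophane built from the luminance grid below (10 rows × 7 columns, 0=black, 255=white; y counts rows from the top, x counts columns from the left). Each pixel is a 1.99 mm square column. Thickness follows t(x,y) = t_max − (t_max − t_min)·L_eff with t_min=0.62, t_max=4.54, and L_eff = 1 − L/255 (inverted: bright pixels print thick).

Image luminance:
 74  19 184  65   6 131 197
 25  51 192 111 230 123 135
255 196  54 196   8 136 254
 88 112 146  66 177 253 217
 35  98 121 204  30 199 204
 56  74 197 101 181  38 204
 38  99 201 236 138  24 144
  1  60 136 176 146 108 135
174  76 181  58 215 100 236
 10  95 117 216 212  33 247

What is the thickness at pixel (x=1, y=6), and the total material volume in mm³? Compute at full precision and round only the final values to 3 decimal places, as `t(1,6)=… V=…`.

t(1,6)=2.142 V=723.108

span = t_max - t_min = 4.54 - 0.62 = 3.920
L(1,6) = 99, L_eff = 1 - 99/255 = 0.611765 (inverted)
t(1,6) = 4.54 - 3.920·0.611765 = 2.142
Σt over all 10·7 pixels = 232813/1275 ≈ 182.5984314
V = pitch²·Σt = 1.99²·232813/1275 = 723.108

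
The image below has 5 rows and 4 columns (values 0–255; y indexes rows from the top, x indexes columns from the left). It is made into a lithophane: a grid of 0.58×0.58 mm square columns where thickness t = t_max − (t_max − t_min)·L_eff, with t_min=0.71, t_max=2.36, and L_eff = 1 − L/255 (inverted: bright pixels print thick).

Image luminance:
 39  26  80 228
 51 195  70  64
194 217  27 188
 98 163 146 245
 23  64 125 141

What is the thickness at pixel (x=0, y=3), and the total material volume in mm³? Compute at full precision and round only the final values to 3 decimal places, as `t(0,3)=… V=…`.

span = t_max - t_min = 2.36 - 0.71 = 1.650
L(0,3) = 98, L_eff = 1 - 98/255 = 0.615686 (inverted)
t(0,3) = 2.36 - 1.650·0.615686 = 1.344
Σt over all 5·4 pixels = 12591/425 ≈ 29.6258824
V = pitch²·Σt = 0.58²·12591/425 = 9.966

t(0,3)=1.344 V=9.966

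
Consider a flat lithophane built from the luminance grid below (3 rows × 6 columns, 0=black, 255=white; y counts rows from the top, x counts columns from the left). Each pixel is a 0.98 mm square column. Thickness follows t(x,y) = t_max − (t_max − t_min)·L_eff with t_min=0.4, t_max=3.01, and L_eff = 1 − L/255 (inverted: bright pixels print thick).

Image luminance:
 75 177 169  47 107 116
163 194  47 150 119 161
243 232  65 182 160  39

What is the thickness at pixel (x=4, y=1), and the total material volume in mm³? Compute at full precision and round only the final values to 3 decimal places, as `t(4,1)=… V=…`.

t(4,1)=1.618 V=30.959

span = t_max - t_min = 3.01 - 0.4 = 2.610
L(4,1) = 119, L_eff = 1 - 119/255 = 0.533333 (inverted)
t(4,1) = 3.01 - 2.610·0.533333 = 1.618
Σt over all 3·6 pixels = 137001/4250 ≈ 32.2355294
V = pitch²·Σt = 0.98²·137001/4250 = 30.959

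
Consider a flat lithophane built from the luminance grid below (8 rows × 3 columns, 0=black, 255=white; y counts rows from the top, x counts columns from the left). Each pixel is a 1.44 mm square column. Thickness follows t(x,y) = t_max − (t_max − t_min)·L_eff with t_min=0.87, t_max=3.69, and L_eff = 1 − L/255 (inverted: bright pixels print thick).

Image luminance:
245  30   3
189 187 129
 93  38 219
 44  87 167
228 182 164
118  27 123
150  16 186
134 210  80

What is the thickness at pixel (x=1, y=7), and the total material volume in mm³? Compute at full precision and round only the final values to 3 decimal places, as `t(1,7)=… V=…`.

t(1,7)=3.192 V=113.215

span = t_max - t_min = 3.69 - 0.87 = 2.820
L(1,7) = 210, L_eff = 1 - 210/255 = 0.176471 (inverted)
t(1,7) = 3.69 - 2.820·0.176471 = 3.192
Σt over all 8·3 pixels = 232043/4250 ≈ 54.5983529
V = pitch²·Σt = 1.44²·232043/4250 = 113.215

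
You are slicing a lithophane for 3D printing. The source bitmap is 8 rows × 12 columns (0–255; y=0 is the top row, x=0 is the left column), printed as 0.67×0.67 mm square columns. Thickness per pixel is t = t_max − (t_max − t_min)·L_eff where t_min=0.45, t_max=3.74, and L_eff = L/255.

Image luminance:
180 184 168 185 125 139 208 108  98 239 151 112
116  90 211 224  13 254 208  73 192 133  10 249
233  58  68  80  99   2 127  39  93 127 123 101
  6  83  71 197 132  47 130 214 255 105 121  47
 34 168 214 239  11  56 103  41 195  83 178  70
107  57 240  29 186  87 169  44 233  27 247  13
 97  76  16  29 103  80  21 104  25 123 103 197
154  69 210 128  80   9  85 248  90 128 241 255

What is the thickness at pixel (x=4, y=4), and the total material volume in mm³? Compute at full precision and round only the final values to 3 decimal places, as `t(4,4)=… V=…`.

span = t_max - t_min = 3.74 - 0.45 = 3.290
L(4,4) = 11, L_eff = 11/255 = 0.043137
t(4,4) = 3.74 - 3.290·0.043137 = 3.598
Σt over all 8·12 pixels = 207.7
V = pitch²·Σt = 0.67²·207.7 = 93.237

t(4,4)=3.598 V=93.237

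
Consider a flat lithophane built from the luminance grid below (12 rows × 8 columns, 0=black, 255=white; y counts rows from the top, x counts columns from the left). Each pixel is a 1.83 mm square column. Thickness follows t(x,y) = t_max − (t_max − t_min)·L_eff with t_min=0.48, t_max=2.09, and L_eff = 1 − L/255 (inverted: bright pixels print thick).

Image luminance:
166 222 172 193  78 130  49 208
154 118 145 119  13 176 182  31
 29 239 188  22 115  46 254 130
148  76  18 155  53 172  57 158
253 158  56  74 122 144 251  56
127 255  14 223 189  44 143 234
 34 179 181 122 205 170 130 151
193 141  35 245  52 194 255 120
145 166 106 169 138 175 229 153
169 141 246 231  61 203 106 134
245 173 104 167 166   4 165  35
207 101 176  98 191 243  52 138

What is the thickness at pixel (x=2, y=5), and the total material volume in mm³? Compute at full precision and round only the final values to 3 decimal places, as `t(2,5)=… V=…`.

span = t_max - t_min = 2.09 - 0.48 = 1.610
L(2,5) = 14, L_eff = 1 - 14/255 = 0.945098 (inverted)
t(2,5) = 2.09 - 1.610·0.945098 = 0.568
Σt over all 12·8 pixels = 3365123/25500 ≈ 131.9656078
V = pitch²·Σt = 1.83²·3365123/25500 = 441.940

t(2,5)=0.568 V=441.940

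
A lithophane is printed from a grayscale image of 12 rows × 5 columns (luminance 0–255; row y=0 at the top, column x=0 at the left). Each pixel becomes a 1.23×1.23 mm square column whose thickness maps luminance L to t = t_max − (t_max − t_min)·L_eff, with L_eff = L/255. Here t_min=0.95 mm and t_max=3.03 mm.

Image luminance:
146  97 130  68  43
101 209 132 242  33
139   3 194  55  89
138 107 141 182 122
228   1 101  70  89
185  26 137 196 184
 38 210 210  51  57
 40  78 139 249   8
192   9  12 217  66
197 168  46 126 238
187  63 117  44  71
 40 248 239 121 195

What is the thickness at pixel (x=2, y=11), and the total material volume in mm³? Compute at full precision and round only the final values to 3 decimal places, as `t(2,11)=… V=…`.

t(2,11)=1.081 V=185.404

span = t_max - t_min = 3.03 - 0.95 = 2.080
L(2,11) = 239, L_eff = 239/255 = 0.937255
t(2,11) = 3.03 - 2.080·0.937255 = 1.081
Σt over all 12·5 pixels = 781247/6375 ≈ 122.5485490
V = pitch²·Σt = 1.23²·781247/6375 = 185.404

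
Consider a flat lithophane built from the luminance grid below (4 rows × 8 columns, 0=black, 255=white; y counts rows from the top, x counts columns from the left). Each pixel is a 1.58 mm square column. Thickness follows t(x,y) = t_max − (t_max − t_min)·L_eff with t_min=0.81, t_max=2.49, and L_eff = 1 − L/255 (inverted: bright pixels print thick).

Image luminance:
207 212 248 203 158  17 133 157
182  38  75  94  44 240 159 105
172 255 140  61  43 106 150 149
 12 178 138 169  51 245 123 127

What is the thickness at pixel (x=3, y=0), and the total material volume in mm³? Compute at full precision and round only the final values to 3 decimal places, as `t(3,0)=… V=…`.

t(3,0)=2.147 V=136.925

span = t_max - t_min = 2.49 - 0.81 = 1.680
L(3,0) = 203, L_eff = 1 - 203/255 = 0.203922 (inverted)
t(3,0) = 2.49 - 1.680·0.203922 = 2.147
Σt over all 4·8 pixels = 116554/2125 ≈ 54.8489412
V = pitch²·Σt = 1.58²·116554/2125 = 136.925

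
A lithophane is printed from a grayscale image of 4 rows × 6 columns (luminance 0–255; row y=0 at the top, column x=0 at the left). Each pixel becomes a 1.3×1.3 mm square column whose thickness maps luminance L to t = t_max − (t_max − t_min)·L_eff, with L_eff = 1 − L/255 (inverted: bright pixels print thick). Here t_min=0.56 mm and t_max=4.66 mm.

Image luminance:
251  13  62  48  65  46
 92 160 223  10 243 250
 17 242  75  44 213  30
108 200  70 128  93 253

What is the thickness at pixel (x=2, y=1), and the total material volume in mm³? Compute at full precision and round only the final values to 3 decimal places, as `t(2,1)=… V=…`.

t(2,1)=4.145 V=102.492

span = t_max - t_min = 4.66 - 0.56 = 4.100
L(2,1) = 223, L_eff = 1 - 223/255 = 0.125490 (inverted)
t(2,1) = 4.66 - 4.100·0.125490 = 4.145
Σt over all 4·6 pixels = 77324/1275 ≈ 60.6462745
V = pitch²·Σt = 1.3²·77324/1275 = 102.492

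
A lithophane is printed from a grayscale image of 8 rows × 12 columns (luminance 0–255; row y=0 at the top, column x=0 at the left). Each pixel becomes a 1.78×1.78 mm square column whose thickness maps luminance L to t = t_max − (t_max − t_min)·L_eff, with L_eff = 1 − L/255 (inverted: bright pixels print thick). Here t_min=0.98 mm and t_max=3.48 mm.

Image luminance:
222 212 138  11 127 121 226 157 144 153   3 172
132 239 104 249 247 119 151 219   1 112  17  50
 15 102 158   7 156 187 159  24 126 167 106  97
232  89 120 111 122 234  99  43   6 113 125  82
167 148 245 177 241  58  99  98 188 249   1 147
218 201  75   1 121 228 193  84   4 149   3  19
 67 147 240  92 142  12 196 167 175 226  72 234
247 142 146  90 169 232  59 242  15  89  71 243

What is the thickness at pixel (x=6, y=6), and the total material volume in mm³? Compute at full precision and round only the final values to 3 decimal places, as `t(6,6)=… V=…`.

span = t_max - t_min = 3.48 - 0.98 = 2.500
L(6,6) = 196, L_eff = 1 - 196/255 = 0.231373 (inverted)
t(6,6) = 3.48 - 2.500·0.231373 = 2.902
Σt over all 8·12 pixels = 555779/2550 ≈ 217.9525490
V = pitch²·Σt = 1.78²·555779/2550 = 690.561

t(6,6)=2.902 V=690.561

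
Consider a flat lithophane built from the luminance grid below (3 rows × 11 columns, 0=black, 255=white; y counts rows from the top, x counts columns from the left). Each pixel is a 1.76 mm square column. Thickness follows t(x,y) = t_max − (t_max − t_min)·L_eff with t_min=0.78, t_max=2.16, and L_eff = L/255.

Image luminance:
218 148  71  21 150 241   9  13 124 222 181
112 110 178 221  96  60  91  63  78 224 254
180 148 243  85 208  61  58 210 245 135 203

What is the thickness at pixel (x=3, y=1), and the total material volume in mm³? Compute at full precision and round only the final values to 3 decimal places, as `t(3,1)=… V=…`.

span = t_max - t_min = 2.16 - 0.78 = 1.380
L(3,1) = 221, L_eff = 221/255 = 0.866667
t(3,1) = 2.16 - 1.380·0.866667 = 0.964
Σt over all 3·11 pixels = 195737/4250 ≈ 46.0557647
V = pitch²·Σt = 1.76²·195737/4250 = 142.662

t(3,1)=0.964 V=142.662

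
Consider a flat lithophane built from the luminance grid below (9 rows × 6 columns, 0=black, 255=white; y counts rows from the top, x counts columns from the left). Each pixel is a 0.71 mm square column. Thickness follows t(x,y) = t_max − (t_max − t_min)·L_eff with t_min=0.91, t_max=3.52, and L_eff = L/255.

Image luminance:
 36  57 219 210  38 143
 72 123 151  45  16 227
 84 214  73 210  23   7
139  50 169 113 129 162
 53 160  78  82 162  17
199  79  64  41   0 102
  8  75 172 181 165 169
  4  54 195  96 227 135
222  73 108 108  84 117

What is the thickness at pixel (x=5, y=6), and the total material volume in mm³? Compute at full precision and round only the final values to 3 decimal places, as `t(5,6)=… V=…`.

span = t_max - t_min = 3.52 - 0.91 = 2.610
L(5,6) = 169, L_eff = 169/255 = 0.662745
t(5,6) = 3.52 - 2.610·0.662745 = 1.790
Σt over all 9·6 pixels = 10989/85 ≈ 129.2823529
V = pitch²·Σt = 0.71²·10989/85 = 65.171

t(5,6)=1.790 V=65.171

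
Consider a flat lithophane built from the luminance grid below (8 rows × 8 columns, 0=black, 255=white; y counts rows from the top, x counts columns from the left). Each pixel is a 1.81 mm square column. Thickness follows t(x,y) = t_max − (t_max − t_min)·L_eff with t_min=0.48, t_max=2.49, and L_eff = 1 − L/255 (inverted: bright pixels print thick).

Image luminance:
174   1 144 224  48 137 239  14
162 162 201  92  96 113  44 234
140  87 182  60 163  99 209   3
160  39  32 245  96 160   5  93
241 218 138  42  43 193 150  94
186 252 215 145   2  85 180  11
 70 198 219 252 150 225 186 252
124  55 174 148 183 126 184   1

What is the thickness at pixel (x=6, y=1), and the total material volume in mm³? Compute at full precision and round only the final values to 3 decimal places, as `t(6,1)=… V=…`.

span = t_max - t_min = 2.49 - 0.48 = 2.010
L(6,1) = 44, L_eff = 1 - 44/255 = 0.827451 (inverted)
t(6,1) = 2.49 - 2.010·0.827451 = 0.827
Σt over all 8·8 pixels = 41866/425 ≈ 98.5082353
V = pitch²·Σt = 1.81²·41866/425 = 322.723

t(6,1)=0.827 V=322.723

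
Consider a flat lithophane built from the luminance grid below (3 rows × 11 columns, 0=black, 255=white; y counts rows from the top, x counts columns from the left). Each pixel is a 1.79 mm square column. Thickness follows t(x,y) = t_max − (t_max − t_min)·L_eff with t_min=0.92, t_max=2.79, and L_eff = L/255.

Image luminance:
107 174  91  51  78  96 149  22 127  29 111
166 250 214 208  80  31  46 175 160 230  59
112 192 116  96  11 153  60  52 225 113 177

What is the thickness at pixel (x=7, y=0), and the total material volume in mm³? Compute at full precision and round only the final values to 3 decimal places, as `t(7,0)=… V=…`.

t(7,0)=2.629 V=201.931

span = t_max - t_min = 2.79 - 0.92 = 1.870
L(7,0) = 22, L_eff = 22/255 = 0.086275
t(7,0) = 2.79 - 1.870·0.086275 = 2.629
Σt over all 3·11 pixels = 47267/750 ≈ 63.0226667
V = pitch²·Σt = 1.79²·47267/750 = 201.931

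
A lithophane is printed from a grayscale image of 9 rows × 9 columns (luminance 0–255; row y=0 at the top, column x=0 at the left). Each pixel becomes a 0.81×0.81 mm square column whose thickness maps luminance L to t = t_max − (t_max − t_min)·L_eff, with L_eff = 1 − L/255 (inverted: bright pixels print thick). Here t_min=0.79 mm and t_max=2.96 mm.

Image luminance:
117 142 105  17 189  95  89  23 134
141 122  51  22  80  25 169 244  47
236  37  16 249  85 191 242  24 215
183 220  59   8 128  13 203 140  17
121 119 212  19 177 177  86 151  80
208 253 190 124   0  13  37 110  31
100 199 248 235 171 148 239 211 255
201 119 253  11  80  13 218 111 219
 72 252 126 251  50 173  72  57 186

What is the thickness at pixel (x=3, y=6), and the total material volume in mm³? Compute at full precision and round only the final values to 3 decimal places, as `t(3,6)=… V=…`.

t(3,6)=2.790 V=100.363

span = t_max - t_min = 2.96 - 0.79 = 2.170
L(3,6) = 235, L_eff = 1 - 235/255 = 0.078431 (inverted)
t(3,6) = 2.96 - 2.170·0.078431 = 2.790
Σt over all 9·9 pixels = 3900697/25500 ≈ 152.9685098
V = pitch²·Σt = 0.81²·3900697/25500 = 100.363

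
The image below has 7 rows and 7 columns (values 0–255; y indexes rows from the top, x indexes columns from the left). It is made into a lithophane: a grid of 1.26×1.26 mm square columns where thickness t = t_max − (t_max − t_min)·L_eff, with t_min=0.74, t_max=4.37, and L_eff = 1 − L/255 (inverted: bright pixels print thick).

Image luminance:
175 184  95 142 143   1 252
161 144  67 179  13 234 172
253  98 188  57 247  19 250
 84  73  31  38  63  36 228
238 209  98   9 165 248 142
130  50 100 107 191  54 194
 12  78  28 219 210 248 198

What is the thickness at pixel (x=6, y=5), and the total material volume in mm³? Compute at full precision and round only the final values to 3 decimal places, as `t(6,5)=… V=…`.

t(6,5)=3.502 V=205.709

span = t_max - t_min = 4.37 - 0.74 = 3.630
L(6,5) = 194, L_eff = 1 - 194/255 = 0.239216 (inverted)
t(6,5) = 4.37 - 3.630·0.239216 = 3.502
Σt over all 7·7 pixels = 220273/1700 ≈ 129.5723529
V = pitch²·Σt = 1.26²·220273/1700 = 205.709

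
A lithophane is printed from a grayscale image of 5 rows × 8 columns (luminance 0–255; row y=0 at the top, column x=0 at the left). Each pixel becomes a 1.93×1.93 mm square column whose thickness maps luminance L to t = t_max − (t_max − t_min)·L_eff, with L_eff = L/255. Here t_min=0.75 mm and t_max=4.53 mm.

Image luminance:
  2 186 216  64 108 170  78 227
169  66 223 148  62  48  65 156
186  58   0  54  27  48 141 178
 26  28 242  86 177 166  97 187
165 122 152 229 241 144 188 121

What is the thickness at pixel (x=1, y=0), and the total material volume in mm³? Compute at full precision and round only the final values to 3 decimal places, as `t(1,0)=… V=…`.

span = t_max - t_min = 4.53 - 0.75 = 3.780
L(1,0) = 186, L_eff = 186/255 = 0.729412
t(1,0) = 4.53 - 3.780·0.729412 = 1.773
Σt over all 5·8 pixels = 451887/4250 ≈ 106.3263529
V = pitch²·Σt = 1.93²·451887/4250 = 396.055

t(1,0)=1.773 V=396.055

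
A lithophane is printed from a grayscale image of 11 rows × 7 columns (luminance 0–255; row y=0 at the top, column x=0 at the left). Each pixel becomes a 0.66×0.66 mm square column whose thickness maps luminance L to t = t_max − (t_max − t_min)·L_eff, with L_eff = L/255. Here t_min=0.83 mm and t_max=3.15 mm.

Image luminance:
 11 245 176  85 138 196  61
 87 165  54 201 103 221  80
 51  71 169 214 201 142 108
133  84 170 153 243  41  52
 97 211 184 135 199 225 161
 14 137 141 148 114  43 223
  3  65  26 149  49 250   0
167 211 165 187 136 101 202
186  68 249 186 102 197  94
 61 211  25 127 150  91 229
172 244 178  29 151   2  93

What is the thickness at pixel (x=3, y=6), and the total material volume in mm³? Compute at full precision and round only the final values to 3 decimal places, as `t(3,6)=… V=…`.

t(3,6)=1.794 V=65.061

span = t_max - t_min = 3.15 - 0.83 = 2.320
L(3,6) = 149, L_eff = 149/255 = 0.584314
t(3,6) = 3.15 - 2.320·0.584314 = 1.794
Σt over all 11·7 pixels = 3808649/25500 ≈ 149.3587843
V = pitch²·Σt = 0.66²·3808649/25500 = 65.061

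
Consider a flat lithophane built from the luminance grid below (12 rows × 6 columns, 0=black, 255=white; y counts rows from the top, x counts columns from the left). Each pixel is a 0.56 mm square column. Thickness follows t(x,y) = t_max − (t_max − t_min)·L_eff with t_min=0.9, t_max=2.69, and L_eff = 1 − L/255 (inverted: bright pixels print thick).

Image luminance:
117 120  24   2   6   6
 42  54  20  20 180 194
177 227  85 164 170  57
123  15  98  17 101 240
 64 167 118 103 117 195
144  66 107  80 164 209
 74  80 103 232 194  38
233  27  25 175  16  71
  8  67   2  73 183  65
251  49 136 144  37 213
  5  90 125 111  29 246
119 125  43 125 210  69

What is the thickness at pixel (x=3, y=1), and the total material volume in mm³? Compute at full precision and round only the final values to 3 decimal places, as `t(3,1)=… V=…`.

t(3,1)=1.040 V=37.021

span = t_max - t_min = 2.69 - 0.9 = 1.790
L(3,1) = 20, L_eff = 1 - 20/255 = 0.921569 (inverted)
t(3,1) = 2.69 - 1.790·0.921569 = 1.040
Σt over all 12·6 pixels = 1505147/12750 ≈ 118.0507451
V = pitch²·Σt = 0.56²·1505147/12750 = 37.021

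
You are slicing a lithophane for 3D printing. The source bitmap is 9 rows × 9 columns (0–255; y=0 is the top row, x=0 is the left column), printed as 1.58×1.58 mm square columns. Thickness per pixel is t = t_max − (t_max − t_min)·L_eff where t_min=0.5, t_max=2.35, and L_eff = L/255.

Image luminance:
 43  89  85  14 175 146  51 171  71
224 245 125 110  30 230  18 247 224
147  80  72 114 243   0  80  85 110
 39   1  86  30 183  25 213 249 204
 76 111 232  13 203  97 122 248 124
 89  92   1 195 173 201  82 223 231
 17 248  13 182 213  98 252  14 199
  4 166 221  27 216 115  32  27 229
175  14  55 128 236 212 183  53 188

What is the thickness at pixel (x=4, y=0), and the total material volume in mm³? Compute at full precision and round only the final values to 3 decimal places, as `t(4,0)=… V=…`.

span = t_max - t_min = 2.35 - 0.5 = 1.850
L(4,0) = 175, L_eff = 175/255 = 0.686275
t(4,0) = 2.35 - 1.850·0.686275 = 1.080
Σt over all 9·9 pixels = 147523/1275 ≈ 115.7043137
V = pitch²·Σt = 1.58²·147523/1275 = 288.844

t(4,0)=1.080 V=288.844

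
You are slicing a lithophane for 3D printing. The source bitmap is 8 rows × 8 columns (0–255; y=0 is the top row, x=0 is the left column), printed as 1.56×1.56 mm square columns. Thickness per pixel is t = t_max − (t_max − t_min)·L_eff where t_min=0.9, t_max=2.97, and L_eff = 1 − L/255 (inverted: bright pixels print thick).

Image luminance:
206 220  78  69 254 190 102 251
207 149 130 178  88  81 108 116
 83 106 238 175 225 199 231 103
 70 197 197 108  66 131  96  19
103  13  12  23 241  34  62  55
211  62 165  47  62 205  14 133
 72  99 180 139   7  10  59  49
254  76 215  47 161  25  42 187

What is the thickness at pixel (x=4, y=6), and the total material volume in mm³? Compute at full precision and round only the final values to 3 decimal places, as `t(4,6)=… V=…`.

t(4,6)=0.957 V=292.981

span = t_max - t_min = 2.97 - 0.9 = 2.070
L(4,6) = 7, L_eff = 1 - 7/255 = 0.972549 (inverted)
t(4,6) = 2.97 - 2.070·0.972549 = 0.957
Σt over all 8·8 pixels = 120.39
V = pitch²·Σt = 1.56²·120.39 = 292.981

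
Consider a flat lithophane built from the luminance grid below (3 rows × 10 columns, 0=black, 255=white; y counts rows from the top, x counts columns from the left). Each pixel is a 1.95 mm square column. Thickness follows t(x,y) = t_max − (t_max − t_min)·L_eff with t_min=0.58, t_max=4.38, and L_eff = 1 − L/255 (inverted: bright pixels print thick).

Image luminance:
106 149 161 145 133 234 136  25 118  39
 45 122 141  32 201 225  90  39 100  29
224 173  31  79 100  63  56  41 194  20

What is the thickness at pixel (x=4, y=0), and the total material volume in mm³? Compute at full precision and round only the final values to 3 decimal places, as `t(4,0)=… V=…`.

span = t_max - t_min = 4.38 - 0.58 = 3.800
L(4,0) = 133, L_eff = 1 - 133/255 = 0.478431 (inverted)
t(4,0) = 4.38 - 3.800·0.478431 = 2.562
Σt over all 3·10 pixels = 83954/1275 ≈ 65.8462745
V = pitch²·Σt = 1.95²·83954/1275 = 250.380

t(4,0)=2.562 V=250.380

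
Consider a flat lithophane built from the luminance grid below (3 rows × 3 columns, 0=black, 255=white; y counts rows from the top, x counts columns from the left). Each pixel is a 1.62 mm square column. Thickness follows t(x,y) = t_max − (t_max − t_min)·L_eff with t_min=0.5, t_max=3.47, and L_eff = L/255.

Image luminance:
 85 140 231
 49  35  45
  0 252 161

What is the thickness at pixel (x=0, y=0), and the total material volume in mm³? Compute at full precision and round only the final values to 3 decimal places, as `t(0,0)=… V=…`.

t(0,0)=2.480 V=51.455

span = t_max - t_min = 3.47 - 0.5 = 2.970
L(0,0) = 85, L_eff = 85/255 = 0.333333
t(0,0) = 3.47 - 2.970·0.333333 = 2.480
Σt over all 3·3 pixels = 166653/8500 ≈ 19.6062353
V = pitch²·Σt = 1.62²·166653/8500 = 51.455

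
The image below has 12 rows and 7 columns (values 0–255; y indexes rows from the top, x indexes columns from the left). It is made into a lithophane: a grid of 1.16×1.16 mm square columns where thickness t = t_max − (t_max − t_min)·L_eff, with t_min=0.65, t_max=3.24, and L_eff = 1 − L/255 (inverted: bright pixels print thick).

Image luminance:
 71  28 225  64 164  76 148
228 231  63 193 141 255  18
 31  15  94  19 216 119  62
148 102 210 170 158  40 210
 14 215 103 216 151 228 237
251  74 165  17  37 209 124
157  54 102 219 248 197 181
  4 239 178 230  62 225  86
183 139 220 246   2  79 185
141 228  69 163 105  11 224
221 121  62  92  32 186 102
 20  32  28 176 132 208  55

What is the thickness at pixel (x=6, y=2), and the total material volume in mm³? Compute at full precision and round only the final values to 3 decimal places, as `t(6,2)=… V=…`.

span = t_max - t_min = 3.24 - 0.65 = 2.590
L(6,2) = 62, L_eff = 1 - 62/255 = 0.756863 (inverted)
t(6,2) = 3.24 - 2.590·0.756863 = 1.280
Σt over all 12·7 pixels = 357413/2125 ≈ 168.1943529
V = pitch²·Σt = 1.16²·357413/2125 = 226.322

t(6,2)=1.280 V=226.322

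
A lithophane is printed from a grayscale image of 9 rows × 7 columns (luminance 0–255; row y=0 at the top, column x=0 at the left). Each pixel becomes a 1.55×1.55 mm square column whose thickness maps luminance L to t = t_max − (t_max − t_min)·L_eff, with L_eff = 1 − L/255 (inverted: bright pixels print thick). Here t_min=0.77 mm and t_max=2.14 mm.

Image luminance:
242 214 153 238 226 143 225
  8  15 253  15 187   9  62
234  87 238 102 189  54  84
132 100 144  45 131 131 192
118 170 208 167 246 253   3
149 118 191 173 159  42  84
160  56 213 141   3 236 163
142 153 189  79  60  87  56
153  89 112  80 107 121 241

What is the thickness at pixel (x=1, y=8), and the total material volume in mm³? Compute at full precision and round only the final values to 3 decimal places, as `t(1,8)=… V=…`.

t(1,8)=1.248 V=227.228

span = t_max - t_min = 2.14 - 0.77 = 1.370
L(1,8) = 89, L_eff = 1 - 89/255 = 0.650980 (inverted)
t(1,8) = 2.14 - 1.370·0.650980 = 1.248
Σt over all 9·7 pixels = 120589/1275 ≈ 94.5796078
V = pitch²·Σt = 1.55²·120589/1275 = 227.228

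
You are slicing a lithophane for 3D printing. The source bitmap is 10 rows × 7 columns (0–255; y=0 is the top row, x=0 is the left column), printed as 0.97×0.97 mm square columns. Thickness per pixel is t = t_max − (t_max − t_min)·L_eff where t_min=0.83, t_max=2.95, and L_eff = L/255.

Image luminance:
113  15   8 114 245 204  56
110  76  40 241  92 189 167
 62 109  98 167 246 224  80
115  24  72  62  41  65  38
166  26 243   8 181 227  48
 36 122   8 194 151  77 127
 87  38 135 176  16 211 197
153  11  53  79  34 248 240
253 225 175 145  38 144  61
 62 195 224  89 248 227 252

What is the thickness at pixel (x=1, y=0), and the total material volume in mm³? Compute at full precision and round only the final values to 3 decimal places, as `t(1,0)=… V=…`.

t(1,0)=2.825 V=126.218

span = t_max - t_min = 2.95 - 0.83 = 2.120
L(1,0) = 15, L_eff = 15/255 = 0.058824
t(1,0) = 2.95 - 2.120·0.058824 = 2.825
Σt over all 10·7 pixels = 570119/4250 ≈ 134.1456471
V = pitch²·Σt = 0.97²·570119/4250 = 126.218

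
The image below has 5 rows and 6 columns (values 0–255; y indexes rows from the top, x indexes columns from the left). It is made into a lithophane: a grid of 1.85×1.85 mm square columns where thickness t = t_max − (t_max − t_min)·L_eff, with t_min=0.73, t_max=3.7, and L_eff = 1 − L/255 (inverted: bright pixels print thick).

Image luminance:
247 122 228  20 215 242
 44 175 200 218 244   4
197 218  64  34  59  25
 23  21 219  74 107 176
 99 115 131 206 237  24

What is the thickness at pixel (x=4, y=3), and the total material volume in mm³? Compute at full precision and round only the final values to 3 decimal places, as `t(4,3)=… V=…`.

t(4,3)=1.976 V=233.923

span = t_max - t_min = 3.7 - 0.73 = 2.970
L(4,3) = 107, L_eff = 1 - 107/255 = 0.580392 (inverted)
t(4,3) = 3.7 - 2.970·0.580392 = 1.976
Σt over all 5·6 pixels = 290481/4250 ≈ 68.3484706
V = pitch²·Σt = 1.85²·290481/4250 = 233.923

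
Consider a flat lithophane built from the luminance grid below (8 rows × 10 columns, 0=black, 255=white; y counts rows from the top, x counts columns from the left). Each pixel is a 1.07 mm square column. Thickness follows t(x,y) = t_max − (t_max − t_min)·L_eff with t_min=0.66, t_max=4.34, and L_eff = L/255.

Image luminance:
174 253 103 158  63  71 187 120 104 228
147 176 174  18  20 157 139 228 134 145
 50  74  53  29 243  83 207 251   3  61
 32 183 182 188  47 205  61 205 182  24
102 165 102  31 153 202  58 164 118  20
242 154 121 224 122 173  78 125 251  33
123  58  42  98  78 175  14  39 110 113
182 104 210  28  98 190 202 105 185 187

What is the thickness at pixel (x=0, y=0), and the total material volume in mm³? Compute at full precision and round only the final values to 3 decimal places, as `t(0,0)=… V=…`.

t(0,0)=1.829 V=229.955

span = t_max - t_min = 4.34 - 0.66 = 3.680
L(0,0) = 174, L_eff = 174/255 = 0.682353
t(0,0) = 4.34 - 3.680·0.682353 = 1.829
Σt over all 8·10 pixels = 1280428/6375 ≈ 200.8514510
V = pitch²·Σt = 1.07²·1280428/6375 = 229.955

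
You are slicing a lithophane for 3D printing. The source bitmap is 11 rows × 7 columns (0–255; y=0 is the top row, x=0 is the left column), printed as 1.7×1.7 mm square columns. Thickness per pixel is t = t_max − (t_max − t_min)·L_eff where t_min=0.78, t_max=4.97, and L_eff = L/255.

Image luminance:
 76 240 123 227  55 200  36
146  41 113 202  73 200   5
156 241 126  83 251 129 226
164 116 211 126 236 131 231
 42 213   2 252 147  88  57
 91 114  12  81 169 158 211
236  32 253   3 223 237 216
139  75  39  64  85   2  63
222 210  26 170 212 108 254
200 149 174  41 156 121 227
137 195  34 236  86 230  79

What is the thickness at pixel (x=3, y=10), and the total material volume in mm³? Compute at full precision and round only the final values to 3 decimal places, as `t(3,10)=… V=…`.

t(3,10)=1.092 V=596.205

span = t_max - t_min = 4.97 - 0.78 = 4.190
L(3,10) = 236, L_eff = 236/255 = 0.925490
t(3,10) = 4.97 - 4.190·0.925490 = 1.092
Σt over all 11·7 pixels = 526063/2550 ≈ 206.2992157
V = pitch²·Σt = 1.7²·526063/2550 = 596.205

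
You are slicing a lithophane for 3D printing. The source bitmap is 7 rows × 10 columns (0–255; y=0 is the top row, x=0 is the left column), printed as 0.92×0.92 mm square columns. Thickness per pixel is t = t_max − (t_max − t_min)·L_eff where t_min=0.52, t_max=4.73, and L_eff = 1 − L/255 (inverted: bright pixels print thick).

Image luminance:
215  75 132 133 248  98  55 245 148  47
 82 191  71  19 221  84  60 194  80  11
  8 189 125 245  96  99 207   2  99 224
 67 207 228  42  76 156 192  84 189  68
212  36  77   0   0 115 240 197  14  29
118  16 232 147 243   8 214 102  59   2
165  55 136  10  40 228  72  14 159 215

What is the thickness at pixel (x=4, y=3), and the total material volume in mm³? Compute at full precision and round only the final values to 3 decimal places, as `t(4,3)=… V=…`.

t(4,3)=1.775 V=144.934

span = t_max - t_min = 4.73 - 0.52 = 4.210
L(4,3) = 76, L_eff = 1 - 76/255 = 0.701961 (inverted)
t(4,3) = 4.73 - 4.210·0.701961 = 1.775
Σt over all 7·10 pixels = 4366507/25500 ≈ 171.2355686
V = pitch²·Σt = 0.92²·4366507/25500 = 144.934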